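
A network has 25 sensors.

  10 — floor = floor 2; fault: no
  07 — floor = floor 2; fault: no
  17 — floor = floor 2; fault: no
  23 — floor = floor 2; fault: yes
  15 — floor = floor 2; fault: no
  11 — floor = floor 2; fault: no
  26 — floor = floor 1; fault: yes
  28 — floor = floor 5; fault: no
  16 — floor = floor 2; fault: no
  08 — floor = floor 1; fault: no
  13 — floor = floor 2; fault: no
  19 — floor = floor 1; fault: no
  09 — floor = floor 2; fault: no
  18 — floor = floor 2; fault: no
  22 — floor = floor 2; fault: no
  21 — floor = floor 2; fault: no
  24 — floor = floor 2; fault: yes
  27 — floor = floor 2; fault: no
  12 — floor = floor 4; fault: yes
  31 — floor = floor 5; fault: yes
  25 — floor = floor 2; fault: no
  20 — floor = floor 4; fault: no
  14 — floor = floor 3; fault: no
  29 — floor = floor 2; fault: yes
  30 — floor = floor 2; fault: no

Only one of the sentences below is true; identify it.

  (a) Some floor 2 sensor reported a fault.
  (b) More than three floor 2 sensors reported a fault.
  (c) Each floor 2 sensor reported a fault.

|A| = 17, |A ∩ B| = 3, |A ∖ B| = 14.
(a) requires A ∩ B ≠ ∅ (|A ∩ B| ≥ 1): true.
(b) requires |A ∩ B| > 3: false.
(c) requires A ⊆ B, i.e. every element of A is in B (|A ∖ B| = 0): false.

(a)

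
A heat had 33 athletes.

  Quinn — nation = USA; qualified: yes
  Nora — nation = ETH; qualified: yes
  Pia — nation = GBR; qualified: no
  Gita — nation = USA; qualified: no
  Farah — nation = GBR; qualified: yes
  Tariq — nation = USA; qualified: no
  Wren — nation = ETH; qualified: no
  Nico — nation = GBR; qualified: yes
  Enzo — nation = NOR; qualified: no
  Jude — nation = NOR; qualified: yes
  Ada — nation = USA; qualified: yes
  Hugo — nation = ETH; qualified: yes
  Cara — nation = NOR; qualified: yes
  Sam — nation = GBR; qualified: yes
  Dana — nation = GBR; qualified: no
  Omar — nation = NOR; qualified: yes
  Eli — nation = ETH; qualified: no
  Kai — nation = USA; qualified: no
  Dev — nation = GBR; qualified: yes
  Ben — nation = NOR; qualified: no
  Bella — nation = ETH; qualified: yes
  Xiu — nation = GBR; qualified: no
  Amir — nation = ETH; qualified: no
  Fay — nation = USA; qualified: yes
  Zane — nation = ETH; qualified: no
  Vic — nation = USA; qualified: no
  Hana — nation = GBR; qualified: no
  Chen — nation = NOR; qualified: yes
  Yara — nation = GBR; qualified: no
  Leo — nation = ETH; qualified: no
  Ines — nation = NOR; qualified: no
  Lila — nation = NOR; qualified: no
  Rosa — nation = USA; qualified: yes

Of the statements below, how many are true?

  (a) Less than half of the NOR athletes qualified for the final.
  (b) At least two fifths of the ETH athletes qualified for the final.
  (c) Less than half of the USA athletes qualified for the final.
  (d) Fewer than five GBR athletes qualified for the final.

(a) NOR: |A| = 8, |A ∩ B| = 4; needs |A ∩ B| < |A ∖ B| — false.
(b) ETH: |A| = 8, |A ∩ B| = 3; needs |A ∩ B| / |A| ≥ 2/5 — false.
(c) USA: |A| = 8, |A ∩ B| = 4; needs |A ∩ B| < |A ∖ B| — false.
(d) GBR: |A| = 9, |A ∩ B| = 4; needs |A ∩ B| < 5 — true.

1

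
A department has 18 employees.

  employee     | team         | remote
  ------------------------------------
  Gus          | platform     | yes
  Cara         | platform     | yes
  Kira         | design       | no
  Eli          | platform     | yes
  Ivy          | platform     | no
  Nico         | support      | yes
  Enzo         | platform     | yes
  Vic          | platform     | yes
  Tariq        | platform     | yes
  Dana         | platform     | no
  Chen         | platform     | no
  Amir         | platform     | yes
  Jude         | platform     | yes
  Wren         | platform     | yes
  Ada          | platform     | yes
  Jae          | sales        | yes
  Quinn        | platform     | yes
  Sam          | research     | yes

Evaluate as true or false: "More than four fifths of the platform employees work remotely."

Truth condition: |A ∩ B| / |A| > 4/5.
A (the restrictor) = {Gus, Cara, Eli, Ivy, Enzo, Vic, Tariq, Dana, Chen, Amir, Jude, Wren, Ada, Quinn}, |A| = 14.
A ∩ B = {Gus, Cara, Eli, Enzo, Vic, Tariq, Amir, Jude, Wren, Ada, Quinn}, so |A ∩ B| = 11.
A ∖ B = {Ivy, Dana, Chen}, so |A ∖ B| = 3.
|A ∩ B|/|A| = 11/14, so the statement is false.

False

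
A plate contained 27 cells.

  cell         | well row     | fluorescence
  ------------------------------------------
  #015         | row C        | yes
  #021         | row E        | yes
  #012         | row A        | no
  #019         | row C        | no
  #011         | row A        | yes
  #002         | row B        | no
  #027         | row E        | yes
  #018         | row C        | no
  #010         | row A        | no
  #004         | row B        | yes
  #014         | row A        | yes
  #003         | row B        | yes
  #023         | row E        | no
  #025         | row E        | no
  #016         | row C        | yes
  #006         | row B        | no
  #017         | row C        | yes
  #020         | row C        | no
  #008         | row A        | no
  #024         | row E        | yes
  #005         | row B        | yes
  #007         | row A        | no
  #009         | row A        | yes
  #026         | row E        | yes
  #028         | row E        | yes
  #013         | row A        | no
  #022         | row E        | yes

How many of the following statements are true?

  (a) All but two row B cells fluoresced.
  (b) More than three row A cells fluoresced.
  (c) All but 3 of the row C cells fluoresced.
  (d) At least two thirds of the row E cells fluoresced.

(a) row B: |A| = 5, |A ∩ B| = 3; needs |A ∖ B| = 2 — true.
(b) row A: |A| = 8, |A ∩ B| = 3; needs |A ∩ B| > 3 — false.
(c) row C: |A| = 6, |A ∩ B| = 3; needs |A ∖ B| = 3 — true.
(d) row E: |A| = 8, |A ∩ B| = 6; needs |A ∩ B| / |A| ≥ 2/3 — true.

3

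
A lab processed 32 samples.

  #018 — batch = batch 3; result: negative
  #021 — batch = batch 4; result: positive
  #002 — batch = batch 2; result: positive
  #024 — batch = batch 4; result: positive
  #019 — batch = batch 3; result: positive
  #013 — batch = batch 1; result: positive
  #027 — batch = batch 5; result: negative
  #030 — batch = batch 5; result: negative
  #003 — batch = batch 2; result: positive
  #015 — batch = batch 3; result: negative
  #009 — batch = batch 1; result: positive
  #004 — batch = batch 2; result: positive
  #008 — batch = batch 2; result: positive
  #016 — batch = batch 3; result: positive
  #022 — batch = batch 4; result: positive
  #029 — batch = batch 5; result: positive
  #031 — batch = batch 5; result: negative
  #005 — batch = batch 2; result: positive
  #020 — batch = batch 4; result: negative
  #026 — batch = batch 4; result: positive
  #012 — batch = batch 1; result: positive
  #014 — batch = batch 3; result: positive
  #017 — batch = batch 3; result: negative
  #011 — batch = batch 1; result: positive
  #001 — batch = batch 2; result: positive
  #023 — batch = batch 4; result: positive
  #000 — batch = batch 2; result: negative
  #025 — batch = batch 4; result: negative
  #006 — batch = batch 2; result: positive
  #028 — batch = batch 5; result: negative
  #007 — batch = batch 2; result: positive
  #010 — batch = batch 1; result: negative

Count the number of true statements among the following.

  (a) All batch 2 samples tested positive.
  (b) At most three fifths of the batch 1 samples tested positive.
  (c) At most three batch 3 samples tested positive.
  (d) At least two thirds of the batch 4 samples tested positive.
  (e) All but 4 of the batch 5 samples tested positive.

(a) batch 2: |A| = 9, |A ∩ B| = 8; needs A ⊆ B, i.e. every element of A is in B (|A ∖ B| = 0) — false.
(b) batch 1: |A| = 5, |A ∩ B| = 4; needs |A ∩ B| / |A| ≤ 3/5 — false.
(c) batch 3: |A| = 6, |A ∩ B| = 3; needs |A ∩ B| ≤ 3 — true.
(d) batch 4: |A| = 7, |A ∩ B| = 5; needs |A ∩ B| / |A| ≥ 2/3 — true.
(e) batch 5: |A| = 5, |A ∩ B| = 1; needs |A ∖ B| = 4 — true.

3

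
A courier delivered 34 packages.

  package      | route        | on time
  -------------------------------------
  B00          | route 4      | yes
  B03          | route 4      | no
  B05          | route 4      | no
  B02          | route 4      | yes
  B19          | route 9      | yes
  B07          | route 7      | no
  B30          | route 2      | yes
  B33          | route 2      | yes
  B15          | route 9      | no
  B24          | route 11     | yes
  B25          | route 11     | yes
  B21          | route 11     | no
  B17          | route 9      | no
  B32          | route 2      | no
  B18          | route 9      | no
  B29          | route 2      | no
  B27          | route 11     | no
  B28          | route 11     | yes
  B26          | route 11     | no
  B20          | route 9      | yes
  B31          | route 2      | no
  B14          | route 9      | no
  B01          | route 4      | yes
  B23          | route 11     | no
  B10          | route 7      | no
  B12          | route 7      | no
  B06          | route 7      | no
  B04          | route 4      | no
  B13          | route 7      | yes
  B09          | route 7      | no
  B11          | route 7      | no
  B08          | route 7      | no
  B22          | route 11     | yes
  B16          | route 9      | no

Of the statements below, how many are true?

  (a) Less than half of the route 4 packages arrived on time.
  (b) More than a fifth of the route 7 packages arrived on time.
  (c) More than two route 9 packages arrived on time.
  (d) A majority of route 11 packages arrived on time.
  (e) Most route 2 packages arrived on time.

(a) route 4: |A| = 6, |A ∩ B| = 3; needs |A ∩ B| < |A ∖ B| — false.
(b) route 7: |A| = 8, |A ∩ B| = 1; needs |A ∩ B| / |A| > 1/5 — false.
(c) route 9: |A| = 7, |A ∩ B| = 2; needs |A ∩ B| > 2 — false.
(d) route 11: |A| = 8, |A ∩ B| = 4; needs |A ∩ B| > |A ∖ B| — false.
(e) route 2: |A| = 5, |A ∩ B| = 2; needs |A ∩ B| > |A ∖ B| — false.

0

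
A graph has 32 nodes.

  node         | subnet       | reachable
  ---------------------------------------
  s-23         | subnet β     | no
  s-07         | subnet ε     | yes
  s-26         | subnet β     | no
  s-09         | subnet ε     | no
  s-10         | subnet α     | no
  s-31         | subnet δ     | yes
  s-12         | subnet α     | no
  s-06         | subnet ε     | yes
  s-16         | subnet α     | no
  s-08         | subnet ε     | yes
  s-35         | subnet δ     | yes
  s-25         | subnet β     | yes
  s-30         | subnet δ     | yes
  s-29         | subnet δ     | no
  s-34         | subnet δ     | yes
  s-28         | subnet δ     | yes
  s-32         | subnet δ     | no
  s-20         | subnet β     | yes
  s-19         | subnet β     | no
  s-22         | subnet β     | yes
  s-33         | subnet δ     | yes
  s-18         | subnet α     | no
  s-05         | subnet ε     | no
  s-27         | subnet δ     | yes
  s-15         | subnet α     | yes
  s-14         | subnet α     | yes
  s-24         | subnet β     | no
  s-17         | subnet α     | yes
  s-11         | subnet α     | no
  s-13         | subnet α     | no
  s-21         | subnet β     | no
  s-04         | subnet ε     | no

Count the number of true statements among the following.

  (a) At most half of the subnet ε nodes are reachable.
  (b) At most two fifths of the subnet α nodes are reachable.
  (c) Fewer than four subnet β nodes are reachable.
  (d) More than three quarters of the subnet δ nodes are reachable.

(a) subnet ε: |A| = 6, |A ∩ B| = 3; needs |A ∩ B| ≤ |A ∖ B| — true.
(b) subnet α: |A| = 9, |A ∩ B| = 3; needs |A ∩ B| / |A| ≤ 2/5 — true.
(c) subnet β: |A| = 8, |A ∩ B| = 3; needs |A ∩ B| < 4 — true.
(d) subnet δ: |A| = 9, |A ∩ B| = 7; needs |A ∩ B| / |A| > 3/4 — true.

4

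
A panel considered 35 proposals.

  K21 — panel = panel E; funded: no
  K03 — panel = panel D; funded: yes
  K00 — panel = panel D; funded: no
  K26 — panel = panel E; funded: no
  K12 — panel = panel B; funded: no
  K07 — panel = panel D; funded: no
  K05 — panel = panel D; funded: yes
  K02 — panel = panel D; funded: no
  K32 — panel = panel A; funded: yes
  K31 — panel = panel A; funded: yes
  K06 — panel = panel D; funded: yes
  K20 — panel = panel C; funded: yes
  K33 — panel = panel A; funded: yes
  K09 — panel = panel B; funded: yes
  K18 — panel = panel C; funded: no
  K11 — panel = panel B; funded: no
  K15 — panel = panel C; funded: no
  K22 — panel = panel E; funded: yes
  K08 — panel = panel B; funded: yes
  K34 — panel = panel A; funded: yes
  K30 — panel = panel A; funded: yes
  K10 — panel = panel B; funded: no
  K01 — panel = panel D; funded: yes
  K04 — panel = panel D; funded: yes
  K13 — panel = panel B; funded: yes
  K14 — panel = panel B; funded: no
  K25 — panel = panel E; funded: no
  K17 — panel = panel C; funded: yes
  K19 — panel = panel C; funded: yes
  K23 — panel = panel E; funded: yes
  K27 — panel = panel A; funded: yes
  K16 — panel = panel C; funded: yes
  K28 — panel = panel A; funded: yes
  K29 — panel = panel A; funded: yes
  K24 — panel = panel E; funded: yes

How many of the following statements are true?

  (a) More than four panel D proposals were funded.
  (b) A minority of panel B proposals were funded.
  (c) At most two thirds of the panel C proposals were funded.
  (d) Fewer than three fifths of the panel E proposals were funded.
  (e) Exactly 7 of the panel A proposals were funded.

4

(a) panel D: |A| = 8, |A ∩ B| = 5; needs |A ∩ B| > 4 — true.
(b) panel B: |A| = 7, |A ∩ B| = 3; needs |A ∩ B| < |A ∖ B| — true.
(c) panel C: |A| = 6, |A ∩ B| = 4; needs |A ∩ B| / |A| ≤ 2/3 — true.
(d) panel E: |A| = 6, |A ∩ B| = 3; needs |A ∩ B| / |A| < 3/5 — true.
(e) panel A: |A| = 8, |A ∩ B| = 8; needs |A ∩ B| = 7 — false.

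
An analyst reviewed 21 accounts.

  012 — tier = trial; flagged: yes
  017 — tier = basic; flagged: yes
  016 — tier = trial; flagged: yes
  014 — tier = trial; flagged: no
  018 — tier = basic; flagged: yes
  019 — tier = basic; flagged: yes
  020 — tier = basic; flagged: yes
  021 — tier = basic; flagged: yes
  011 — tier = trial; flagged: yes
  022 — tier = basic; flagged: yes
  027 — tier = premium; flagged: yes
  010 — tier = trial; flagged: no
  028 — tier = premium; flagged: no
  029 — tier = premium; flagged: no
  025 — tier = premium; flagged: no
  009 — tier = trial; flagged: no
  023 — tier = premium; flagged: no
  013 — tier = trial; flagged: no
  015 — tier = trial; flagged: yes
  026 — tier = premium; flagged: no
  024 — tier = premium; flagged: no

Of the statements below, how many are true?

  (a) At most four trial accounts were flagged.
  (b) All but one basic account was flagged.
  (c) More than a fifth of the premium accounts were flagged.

1

(a) trial: |A| = 8, |A ∩ B| = 4; needs |A ∩ B| ≤ 4 — true.
(b) basic: |A| = 6, |A ∩ B| = 6; needs |A ∖ B| = 1 — false.
(c) premium: |A| = 7, |A ∩ B| = 1; needs |A ∩ B| / |A| > 1/5 — false.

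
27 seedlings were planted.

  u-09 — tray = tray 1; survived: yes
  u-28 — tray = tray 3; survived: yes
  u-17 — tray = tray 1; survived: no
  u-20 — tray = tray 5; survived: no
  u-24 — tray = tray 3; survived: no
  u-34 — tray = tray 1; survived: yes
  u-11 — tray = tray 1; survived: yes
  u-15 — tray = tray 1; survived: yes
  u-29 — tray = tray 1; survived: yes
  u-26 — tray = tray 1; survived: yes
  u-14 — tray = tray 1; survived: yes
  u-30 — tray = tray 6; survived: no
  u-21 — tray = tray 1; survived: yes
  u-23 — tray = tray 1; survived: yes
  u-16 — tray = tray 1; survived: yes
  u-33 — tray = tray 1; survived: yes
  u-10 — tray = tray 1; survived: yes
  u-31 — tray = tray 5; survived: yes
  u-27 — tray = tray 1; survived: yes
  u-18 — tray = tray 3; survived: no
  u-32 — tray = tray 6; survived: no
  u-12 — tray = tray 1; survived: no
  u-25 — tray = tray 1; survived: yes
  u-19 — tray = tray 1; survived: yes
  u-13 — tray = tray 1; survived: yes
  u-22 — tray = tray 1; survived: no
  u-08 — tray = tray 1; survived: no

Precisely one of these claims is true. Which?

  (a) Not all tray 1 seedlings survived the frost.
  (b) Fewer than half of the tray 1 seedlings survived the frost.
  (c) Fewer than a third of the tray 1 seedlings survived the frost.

(a)

|A| = 20, |A ∩ B| = 16, |A ∖ B| = 4.
(a) requires A ⊄ B (|A ∖ B| ≥ 1): true.
(b) requires |A ∩ B| < |A ∖ B|: false.
(c) requires |A ∩ B| / |A| < 1/3: false.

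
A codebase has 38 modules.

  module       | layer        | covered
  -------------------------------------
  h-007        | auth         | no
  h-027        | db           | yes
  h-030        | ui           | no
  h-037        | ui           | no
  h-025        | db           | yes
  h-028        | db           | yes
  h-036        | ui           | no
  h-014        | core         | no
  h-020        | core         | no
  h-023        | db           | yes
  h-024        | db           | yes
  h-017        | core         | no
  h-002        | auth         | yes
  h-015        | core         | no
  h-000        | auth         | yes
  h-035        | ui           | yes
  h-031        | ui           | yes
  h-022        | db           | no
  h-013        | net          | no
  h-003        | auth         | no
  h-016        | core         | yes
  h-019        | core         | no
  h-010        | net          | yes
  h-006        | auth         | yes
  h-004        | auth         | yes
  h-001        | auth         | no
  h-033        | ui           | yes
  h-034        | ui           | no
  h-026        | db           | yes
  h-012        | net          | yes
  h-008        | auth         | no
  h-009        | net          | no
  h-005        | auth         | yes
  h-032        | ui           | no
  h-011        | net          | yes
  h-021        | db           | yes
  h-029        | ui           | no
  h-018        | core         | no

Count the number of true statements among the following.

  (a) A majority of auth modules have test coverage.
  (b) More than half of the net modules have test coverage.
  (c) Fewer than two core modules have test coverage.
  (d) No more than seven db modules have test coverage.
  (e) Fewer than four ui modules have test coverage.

(a) auth: |A| = 9, |A ∩ B| = 5; needs |A ∩ B| > |A ∖ B| — true.
(b) net: |A| = 5, |A ∩ B| = 3; needs |A ∩ B| > |A ∖ B| — true.
(c) core: |A| = 7, |A ∩ B| = 1; needs |A ∩ B| < 2 — true.
(d) db: |A| = 8, |A ∩ B| = 7; needs |A ∩ B| ≤ 7 — true.
(e) ui: |A| = 9, |A ∩ B| = 3; needs |A ∩ B| < 4 — true.

5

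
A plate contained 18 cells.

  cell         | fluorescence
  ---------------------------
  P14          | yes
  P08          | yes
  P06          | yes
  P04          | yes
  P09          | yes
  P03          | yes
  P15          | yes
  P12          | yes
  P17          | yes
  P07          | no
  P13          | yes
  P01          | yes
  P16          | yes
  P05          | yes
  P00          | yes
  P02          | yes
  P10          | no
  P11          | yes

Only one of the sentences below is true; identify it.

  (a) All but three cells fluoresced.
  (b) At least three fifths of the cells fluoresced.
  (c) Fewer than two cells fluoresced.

|A| = 18, |A ∩ B| = 16, |A ∖ B| = 2.
(a) requires |A ∖ B| = 3: false.
(b) requires |A ∩ B| / |A| ≥ 3/5: true.
(c) requires |A ∩ B| < 2: false.

(b)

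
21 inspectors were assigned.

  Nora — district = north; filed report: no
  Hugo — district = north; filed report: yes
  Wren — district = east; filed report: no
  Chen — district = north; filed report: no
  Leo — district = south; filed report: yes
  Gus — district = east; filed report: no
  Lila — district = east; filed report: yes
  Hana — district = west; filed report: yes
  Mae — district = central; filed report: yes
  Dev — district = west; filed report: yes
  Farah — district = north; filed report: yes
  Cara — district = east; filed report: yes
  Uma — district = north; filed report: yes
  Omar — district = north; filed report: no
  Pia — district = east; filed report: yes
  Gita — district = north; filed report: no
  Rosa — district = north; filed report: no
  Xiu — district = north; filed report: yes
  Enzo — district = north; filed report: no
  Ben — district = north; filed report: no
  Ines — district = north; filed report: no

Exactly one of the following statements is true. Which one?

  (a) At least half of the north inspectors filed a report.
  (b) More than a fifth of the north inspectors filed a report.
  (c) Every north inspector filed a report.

(b)

|A| = 12, |A ∩ B| = 4, |A ∖ B| = 8.
(a) requires |A ∩ B| ≥ |A ∖ B|: false.
(b) requires |A ∩ B| / |A| > 1/5: true.
(c) requires A ⊆ B, i.e. every element of A is in B (|A ∖ B| = 0): false.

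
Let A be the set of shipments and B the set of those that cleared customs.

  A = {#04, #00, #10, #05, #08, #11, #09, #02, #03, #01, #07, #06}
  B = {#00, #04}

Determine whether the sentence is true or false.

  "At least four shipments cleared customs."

Truth condition: |A ∩ B| ≥ 4.
A (the restrictor) = {#04, #00, #10, #05, #08, #11, #09, #02, #03, #01, #07, #06}, |A| = 12.
A ∩ B = {#04, #00}, so |A ∩ B| = 2.
|A ∩ B| = 2, so the statement is false.

False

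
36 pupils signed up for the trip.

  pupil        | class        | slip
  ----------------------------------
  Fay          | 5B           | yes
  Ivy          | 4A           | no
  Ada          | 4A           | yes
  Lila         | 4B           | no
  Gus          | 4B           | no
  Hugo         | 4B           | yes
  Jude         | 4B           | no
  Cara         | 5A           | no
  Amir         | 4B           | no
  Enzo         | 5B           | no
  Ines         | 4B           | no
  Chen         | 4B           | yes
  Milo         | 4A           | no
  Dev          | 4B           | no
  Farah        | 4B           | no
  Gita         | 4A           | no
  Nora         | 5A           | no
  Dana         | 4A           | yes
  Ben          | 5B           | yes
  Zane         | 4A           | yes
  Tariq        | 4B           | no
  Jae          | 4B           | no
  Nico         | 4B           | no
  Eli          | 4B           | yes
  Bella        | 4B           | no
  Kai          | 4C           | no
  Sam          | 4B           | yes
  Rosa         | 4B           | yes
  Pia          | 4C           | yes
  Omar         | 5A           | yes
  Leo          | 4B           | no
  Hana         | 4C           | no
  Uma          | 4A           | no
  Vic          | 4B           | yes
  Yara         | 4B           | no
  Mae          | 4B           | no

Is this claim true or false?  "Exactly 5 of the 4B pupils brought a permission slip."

False

Truth condition: |A ∩ B| = 5.
|A| = 20, |A ∩ B| = 6, |A ∖ B| = 14.
|A ∩ B| = 6, so the statement is false.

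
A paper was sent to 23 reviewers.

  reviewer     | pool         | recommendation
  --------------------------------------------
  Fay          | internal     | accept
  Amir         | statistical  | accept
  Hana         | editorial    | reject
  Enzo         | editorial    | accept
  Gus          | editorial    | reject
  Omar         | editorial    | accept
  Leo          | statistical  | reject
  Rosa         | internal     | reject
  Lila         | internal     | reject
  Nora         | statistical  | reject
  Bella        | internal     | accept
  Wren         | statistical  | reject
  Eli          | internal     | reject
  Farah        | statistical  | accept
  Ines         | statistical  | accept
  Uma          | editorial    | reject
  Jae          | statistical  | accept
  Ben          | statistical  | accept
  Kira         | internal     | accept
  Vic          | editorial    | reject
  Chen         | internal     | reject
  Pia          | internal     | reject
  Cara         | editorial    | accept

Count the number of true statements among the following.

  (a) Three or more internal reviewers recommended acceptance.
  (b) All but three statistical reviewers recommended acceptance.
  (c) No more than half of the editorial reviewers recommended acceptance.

(a) internal: |A| = 8, |A ∩ B| = 3; needs |A ∩ B| ≥ 3 — true.
(b) statistical: |A| = 8, |A ∩ B| = 5; needs |A ∖ B| = 3 — true.
(c) editorial: |A| = 7, |A ∩ B| = 3; needs |A ∩ B| ≤ |A ∖ B| — true.

3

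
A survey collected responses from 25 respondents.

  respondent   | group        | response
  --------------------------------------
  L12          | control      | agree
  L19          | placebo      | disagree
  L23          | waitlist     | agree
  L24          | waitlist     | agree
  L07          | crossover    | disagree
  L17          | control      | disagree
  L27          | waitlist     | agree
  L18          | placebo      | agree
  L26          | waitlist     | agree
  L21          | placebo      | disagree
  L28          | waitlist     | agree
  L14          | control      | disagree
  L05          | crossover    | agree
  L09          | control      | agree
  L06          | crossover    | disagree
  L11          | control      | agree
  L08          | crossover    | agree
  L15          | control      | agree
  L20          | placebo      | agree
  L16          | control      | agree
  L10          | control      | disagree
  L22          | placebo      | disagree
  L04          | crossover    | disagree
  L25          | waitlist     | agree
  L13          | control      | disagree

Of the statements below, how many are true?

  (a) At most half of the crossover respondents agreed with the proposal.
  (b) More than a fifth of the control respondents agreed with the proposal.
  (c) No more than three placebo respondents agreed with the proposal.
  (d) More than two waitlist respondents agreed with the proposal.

4

(a) crossover: |A| = 5, |A ∩ B| = 2; needs |A ∩ B| ≤ |A ∖ B| — true.
(b) control: |A| = 9, |A ∩ B| = 5; needs |A ∩ B| / |A| > 1/5 — true.
(c) placebo: |A| = 5, |A ∩ B| = 2; needs |A ∩ B| ≤ 3 — true.
(d) waitlist: |A| = 6, |A ∩ B| = 6; needs |A ∩ B| > 2 — true.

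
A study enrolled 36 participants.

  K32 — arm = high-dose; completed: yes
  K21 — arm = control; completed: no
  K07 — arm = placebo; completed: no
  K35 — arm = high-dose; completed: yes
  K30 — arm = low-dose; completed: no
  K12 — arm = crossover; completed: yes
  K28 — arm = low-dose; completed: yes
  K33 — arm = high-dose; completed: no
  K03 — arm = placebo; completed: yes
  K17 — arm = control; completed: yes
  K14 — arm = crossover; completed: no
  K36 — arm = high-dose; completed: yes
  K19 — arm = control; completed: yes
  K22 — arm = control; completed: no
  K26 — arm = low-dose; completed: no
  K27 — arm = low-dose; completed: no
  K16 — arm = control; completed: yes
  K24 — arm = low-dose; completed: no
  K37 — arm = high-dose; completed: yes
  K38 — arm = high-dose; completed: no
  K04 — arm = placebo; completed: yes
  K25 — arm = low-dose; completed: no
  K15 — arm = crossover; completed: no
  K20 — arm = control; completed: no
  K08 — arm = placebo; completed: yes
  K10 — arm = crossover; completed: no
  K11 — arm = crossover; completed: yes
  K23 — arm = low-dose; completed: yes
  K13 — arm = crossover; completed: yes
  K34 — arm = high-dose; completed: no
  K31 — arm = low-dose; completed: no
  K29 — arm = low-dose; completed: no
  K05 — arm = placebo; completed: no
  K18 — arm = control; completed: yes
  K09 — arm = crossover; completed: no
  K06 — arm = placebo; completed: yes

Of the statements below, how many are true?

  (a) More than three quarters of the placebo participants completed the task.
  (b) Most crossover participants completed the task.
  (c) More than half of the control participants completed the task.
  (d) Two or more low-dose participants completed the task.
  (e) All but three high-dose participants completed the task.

(a) placebo: |A| = 6, |A ∩ B| = 4; needs |A ∩ B| / |A| > 3/4 — false.
(b) crossover: |A| = 7, |A ∩ B| = 3; needs |A ∩ B| > |A ∖ B| — false.
(c) control: |A| = 7, |A ∩ B| = 4; needs |A ∩ B| > |A ∖ B| — true.
(d) low-dose: |A| = 9, |A ∩ B| = 2; needs |A ∩ B| ≥ 2 — true.
(e) high-dose: |A| = 7, |A ∩ B| = 4; needs |A ∖ B| = 3 — true.

3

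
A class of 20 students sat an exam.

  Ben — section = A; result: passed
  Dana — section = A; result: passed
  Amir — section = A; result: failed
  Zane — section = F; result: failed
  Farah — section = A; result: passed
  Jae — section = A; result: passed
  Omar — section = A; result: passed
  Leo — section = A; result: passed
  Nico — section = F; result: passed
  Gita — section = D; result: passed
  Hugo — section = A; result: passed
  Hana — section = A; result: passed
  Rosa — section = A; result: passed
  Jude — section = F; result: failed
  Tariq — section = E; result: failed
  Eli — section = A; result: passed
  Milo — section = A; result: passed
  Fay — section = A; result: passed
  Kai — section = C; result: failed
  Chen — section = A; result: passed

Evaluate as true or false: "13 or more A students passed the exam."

The determiner here denotes the relation: |A ∩ B| ≥ 13.
A (the restrictor) = {Ben, Dana, Amir, Farah, Jae, Omar, Leo, Hugo, Hana, Rosa, Eli, Milo, Fay, Chen}, |A| = 14.
A ∩ B = {Ben, Dana, Farah, Jae, Omar, Leo, Hugo, Hana, Rosa, Eli, Milo, Fay, Chen}, so |A ∩ B| = 13.
|A ∩ B| = 13, so the statement is true.

True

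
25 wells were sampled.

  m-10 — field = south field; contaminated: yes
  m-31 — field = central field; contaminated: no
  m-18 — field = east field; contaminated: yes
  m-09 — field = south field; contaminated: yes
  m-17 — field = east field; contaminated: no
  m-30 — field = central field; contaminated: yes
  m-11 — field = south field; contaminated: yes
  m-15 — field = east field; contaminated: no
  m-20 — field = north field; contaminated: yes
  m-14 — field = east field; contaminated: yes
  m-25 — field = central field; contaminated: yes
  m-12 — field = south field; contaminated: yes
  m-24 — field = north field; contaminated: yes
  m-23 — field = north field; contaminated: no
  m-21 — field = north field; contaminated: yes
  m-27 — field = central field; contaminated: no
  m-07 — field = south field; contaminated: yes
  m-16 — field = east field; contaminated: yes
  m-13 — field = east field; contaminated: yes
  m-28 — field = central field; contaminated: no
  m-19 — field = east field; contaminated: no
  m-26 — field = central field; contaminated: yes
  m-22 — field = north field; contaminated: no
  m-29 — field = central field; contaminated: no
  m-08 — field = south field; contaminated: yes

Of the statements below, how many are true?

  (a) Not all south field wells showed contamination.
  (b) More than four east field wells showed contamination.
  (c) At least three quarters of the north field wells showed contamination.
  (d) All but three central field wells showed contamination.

(a) south field: |A| = 6, |A ∩ B| = 6; needs A ⊄ B (|A ∖ B| ≥ 1) — false.
(b) east field: |A| = 7, |A ∩ B| = 4; needs |A ∩ B| > 4 — false.
(c) north field: |A| = 5, |A ∩ B| = 3; needs |A ∩ B| / |A| ≥ 3/4 — false.
(d) central field: |A| = 7, |A ∩ B| = 3; needs |A ∖ B| = 3 — false.

0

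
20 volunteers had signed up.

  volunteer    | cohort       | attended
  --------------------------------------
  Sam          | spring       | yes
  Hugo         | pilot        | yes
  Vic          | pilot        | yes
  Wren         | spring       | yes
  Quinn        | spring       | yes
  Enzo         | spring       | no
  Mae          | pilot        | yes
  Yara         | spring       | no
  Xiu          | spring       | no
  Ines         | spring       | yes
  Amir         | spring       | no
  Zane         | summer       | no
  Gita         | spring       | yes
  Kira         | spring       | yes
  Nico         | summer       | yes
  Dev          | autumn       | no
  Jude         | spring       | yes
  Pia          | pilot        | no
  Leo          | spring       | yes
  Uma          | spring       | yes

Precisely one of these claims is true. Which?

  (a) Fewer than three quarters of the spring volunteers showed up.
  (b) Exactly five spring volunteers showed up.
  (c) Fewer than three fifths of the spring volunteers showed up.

(a)

|A| = 13, |A ∩ B| = 9, |A ∖ B| = 4.
(a) requires |A ∩ B| / |A| < 3/4: true.
(b) requires |A ∩ B| = 5: false.
(c) requires |A ∩ B| / |A| < 3/5: false.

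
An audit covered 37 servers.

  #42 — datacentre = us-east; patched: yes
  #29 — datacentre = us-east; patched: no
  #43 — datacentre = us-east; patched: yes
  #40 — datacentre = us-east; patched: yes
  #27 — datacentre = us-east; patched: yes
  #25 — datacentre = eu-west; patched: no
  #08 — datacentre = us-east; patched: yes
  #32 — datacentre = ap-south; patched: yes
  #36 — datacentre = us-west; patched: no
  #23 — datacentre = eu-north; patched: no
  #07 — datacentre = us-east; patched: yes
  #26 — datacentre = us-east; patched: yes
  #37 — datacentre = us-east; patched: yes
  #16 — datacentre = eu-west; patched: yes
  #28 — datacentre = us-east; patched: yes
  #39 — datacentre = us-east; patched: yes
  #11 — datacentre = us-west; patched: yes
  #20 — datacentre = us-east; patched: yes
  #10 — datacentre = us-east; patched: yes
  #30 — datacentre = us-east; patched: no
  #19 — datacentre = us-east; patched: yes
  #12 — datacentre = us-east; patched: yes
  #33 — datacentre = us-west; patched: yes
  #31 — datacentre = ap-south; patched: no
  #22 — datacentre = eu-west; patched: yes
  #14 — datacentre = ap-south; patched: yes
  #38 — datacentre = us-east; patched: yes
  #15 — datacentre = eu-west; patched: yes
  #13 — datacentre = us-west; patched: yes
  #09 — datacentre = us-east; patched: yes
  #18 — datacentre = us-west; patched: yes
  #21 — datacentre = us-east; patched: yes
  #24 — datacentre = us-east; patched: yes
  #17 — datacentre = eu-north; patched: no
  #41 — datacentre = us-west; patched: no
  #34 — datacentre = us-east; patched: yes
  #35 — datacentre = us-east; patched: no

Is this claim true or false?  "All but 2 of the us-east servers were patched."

Truth condition: |A ∖ B| = 2.
|A| = 22, |A ∩ B| = 19, |A ∖ B| = 3.
|A ∖ B| = 3, so the statement is false.

False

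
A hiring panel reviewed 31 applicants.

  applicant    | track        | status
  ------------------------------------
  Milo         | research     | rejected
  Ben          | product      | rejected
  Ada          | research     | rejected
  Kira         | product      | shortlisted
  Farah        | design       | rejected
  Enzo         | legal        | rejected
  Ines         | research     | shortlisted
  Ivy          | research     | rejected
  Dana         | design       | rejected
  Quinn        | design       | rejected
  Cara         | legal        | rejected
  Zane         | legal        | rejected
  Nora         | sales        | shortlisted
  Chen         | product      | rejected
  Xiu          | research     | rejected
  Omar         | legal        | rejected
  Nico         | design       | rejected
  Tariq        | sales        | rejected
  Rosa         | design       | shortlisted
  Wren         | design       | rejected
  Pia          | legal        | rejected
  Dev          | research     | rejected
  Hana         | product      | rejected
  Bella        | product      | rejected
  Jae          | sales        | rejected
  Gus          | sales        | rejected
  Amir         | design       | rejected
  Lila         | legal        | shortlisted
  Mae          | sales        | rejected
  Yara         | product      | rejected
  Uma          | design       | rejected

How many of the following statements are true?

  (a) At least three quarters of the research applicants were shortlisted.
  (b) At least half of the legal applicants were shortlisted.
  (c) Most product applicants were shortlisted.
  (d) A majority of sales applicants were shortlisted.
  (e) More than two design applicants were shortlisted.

0

(a) research: |A| = 6, |A ∩ B| = 1; needs |A ∩ B| / |A| ≥ 3/4 — false.
(b) legal: |A| = 6, |A ∩ B| = 1; needs |A ∩ B| ≥ |A ∖ B| — false.
(c) product: |A| = 6, |A ∩ B| = 1; needs |A ∩ B| > |A ∖ B| — false.
(d) sales: |A| = 5, |A ∩ B| = 1; needs |A ∩ B| > |A ∖ B| — false.
(e) design: |A| = 8, |A ∩ B| = 1; needs |A ∩ B| > 2 — false.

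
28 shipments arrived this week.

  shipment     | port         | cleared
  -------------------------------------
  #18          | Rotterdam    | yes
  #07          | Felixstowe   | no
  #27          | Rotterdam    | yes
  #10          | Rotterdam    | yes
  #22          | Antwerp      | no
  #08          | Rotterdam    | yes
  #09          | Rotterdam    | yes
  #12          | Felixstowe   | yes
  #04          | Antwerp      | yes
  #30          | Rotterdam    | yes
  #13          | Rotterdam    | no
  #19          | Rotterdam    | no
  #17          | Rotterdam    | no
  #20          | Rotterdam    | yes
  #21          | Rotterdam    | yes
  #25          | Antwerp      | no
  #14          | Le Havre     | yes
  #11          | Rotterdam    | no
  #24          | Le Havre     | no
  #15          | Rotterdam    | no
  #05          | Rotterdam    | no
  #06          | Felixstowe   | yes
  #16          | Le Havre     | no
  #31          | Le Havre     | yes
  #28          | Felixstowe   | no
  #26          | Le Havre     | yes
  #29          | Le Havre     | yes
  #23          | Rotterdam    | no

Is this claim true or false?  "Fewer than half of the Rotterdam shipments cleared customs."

Truth condition: |A ∩ B| < |A ∖ B|.
|A| = 15, |A ∩ B| = 8, |A ∖ B| = 7.
8 > 7, so the statement is false.

False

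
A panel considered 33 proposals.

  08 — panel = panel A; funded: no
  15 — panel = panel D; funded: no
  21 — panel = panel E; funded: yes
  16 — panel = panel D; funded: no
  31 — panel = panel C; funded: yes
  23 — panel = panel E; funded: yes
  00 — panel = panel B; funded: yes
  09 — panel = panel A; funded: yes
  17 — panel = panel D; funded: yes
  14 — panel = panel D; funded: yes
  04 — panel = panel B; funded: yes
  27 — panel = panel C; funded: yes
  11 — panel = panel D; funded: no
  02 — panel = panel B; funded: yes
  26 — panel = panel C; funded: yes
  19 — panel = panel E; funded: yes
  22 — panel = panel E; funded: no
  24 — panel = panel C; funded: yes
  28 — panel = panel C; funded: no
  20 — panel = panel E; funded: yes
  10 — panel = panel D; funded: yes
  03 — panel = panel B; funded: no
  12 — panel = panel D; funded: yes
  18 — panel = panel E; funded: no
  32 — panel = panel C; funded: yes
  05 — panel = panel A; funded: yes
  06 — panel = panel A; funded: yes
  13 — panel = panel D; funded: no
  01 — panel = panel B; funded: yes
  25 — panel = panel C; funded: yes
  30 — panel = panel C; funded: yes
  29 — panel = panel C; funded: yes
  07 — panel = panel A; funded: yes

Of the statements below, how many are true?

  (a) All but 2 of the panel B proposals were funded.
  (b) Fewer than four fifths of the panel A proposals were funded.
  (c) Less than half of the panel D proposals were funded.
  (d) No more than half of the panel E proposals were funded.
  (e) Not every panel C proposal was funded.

(a) panel B: |A| = 5, |A ∩ B| = 4; needs |A ∖ B| = 2 — false.
(b) panel A: |A| = 5, |A ∩ B| = 4; needs |A ∩ B| / |A| < 4/5 — false.
(c) panel D: |A| = 8, |A ∩ B| = 4; needs |A ∩ B| < |A ∖ B| — false.
(d) panel E: |A| = 6, |A ∩ B| = 4; needs |A ∩ B| ≤ |A ∖ B| — false.
(e) panel C: |A| = 9, |A ∩ B| = 8; needs A ⊄ B (|A ∖ B| ≥ 1) — true.

1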